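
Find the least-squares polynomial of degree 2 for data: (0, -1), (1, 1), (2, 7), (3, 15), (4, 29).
-31/35 + (-1/35)x + (13/7)x²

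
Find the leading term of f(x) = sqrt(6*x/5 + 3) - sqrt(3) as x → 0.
sqrt(3)*x/5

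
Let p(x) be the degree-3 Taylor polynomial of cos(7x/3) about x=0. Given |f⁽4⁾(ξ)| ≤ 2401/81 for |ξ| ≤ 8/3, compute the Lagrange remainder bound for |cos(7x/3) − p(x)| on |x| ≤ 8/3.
1229312/19683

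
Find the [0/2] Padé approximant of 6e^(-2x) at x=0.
6/(2*x**2 + 2*x + 1)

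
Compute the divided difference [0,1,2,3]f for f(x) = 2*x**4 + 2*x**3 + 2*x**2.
14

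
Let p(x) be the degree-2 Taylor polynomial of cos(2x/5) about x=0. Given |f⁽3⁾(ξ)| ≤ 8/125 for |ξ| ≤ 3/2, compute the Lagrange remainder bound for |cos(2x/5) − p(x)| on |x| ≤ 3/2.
9/250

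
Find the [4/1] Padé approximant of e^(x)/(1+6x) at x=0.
(136033*x**4/3159480 + 65731*x**3/394935 + 26331*x**2/52658 + 131644*x/131645 + 1)/(789869*x/131645 + 1)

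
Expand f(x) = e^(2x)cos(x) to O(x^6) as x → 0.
1 + 2*x + 3*x**2/2 + x**3/3 - 7*x**4/24 - 19*x**5/60 + O(x**6)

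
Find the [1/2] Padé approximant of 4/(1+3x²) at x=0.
4/(3*x**2 + 1)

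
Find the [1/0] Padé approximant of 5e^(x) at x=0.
5*x + 5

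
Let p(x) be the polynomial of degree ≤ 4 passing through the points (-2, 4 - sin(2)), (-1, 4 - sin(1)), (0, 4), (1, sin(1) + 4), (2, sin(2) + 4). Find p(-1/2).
-5*sin(1)/8 + sin(2)/16 + 4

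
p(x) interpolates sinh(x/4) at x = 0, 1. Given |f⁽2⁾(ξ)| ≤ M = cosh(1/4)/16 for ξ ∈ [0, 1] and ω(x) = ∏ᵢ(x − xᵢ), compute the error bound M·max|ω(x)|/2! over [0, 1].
cosh(1/4)/128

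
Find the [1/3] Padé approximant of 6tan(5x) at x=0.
30*x/(1 - 25*x**2/3)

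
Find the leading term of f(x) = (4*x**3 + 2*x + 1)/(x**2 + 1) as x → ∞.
4*x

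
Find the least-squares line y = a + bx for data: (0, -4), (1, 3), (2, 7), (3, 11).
a = -31/10, b = 49/10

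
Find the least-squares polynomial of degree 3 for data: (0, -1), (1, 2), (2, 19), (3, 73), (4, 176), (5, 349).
-107/126 + (-7/108)x + (-157/252)x² + (79/27)x³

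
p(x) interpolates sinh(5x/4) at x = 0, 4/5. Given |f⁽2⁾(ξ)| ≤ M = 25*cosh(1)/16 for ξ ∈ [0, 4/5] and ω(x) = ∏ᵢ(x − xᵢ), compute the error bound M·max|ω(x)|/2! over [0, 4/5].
cosh(1)/8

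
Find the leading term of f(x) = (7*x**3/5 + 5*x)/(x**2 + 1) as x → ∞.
7*x/5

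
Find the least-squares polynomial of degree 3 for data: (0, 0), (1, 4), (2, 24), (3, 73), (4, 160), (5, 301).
-4/63 + (79/378)x + (491/252)x² + (217/108)x³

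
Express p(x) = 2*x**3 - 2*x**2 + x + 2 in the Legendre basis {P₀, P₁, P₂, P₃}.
(4/3)P₀ + (11/5)P₁ + (-4/3)P₂ + (4/5)P₃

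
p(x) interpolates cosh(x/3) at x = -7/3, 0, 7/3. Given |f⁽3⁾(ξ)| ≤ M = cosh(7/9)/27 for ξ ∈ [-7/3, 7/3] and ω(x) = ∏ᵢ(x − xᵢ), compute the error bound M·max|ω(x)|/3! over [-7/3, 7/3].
343*sqrt(3)*cosh(7/9)/19683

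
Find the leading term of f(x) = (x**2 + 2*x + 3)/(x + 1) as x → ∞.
x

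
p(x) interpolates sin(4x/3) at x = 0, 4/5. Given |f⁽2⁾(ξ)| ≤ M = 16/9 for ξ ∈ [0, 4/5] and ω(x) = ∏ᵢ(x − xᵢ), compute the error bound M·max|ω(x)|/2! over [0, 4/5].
32/225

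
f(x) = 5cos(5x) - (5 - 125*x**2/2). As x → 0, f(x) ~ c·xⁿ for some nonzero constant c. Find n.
4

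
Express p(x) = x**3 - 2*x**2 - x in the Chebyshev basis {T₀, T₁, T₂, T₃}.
-T₀ + (-1/4)T₁ - T₂ + (1/4)T₃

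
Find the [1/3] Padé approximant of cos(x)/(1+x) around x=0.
(1 - 5*x/12)/(7*x**3/24 + x**2/12 + 7*x/12 + 1)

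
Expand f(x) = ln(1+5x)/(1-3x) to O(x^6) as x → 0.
5*x + 5*x**2/2 + 295*x**3/6 - 35*x**4/4 + 2395*x**5/4 + O(x**6)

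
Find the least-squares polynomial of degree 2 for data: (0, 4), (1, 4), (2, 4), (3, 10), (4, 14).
4 + (-7/5)x + x²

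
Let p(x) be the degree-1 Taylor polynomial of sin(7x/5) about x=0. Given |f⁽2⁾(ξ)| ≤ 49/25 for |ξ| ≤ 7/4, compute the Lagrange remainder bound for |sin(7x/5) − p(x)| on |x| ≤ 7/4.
2401/800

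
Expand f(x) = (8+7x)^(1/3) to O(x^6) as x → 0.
2 + 7*x/12 - 49*x**2/288 + 1715*x**3/20736 - 12005*x**4/248832 + 184877*x**5/5971968 + O(x**6)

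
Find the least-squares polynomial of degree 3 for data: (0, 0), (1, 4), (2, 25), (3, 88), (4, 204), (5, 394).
5/21 + (-88/63)x + (55/42)x² + (53/18)x³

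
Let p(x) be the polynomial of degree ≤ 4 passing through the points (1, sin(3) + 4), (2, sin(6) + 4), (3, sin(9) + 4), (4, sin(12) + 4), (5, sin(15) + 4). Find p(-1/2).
1155*sin(3)/128 + 315*sin(15)/128 + 4 - 693*sin(6)/32 - 385*sin(12)/32 + 1485*sin(9)/64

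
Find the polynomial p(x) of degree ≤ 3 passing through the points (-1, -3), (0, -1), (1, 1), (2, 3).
2*x - 1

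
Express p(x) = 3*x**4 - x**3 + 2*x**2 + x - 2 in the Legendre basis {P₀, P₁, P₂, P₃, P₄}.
(-11/15)P₀ + (2/5)P₁ + (64/21)P₂ + (-2/5)P₃ + (24/35)P₄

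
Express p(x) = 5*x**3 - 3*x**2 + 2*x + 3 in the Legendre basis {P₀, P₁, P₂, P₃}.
(2)P₀ + (5)P₁ + (-2)P₂ + (2)P₃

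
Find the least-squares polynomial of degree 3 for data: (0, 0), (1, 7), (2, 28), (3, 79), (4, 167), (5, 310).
1/126 + (2633/756)x + (311/252)x² + (113/54)x³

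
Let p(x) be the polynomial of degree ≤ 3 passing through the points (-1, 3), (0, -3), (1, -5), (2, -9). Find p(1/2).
-33/8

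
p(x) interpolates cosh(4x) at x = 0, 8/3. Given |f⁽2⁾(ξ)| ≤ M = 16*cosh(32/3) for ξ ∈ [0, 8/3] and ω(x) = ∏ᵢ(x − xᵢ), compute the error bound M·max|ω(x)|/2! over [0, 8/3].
128*cosh(32/3)/9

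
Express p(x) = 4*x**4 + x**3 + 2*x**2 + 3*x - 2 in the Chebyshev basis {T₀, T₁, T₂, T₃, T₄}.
(1/2)T₀ + (15/4)T₁ + (3)T₂ + (1/4)T₃ + (1/2)T₄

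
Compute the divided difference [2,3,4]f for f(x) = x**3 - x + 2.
9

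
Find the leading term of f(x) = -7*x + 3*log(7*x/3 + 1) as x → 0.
-49*x**2/6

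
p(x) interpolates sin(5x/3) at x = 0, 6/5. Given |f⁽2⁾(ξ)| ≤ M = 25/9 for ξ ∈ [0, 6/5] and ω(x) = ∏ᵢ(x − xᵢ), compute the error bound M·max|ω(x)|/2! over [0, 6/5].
1/2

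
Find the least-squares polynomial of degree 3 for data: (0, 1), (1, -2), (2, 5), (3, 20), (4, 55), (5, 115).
2/3 + (-22/9)x + (-1/12)x² + (37/36)x³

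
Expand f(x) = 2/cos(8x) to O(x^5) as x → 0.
2 + 64*x**2 + 5120*x**4/3 + O(x**5)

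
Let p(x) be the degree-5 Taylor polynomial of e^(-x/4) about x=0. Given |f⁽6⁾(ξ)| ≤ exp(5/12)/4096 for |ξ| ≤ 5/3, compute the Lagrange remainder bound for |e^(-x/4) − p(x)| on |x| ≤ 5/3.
3125*exp(5/12)/429981696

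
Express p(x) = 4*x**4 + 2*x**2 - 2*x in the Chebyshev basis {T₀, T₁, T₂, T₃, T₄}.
(5/2)T₀ + (-2)T₁ + (3)T₂ + (1/2)T₄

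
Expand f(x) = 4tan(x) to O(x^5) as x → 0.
4*x + 4*x**3/3 + O(x**5)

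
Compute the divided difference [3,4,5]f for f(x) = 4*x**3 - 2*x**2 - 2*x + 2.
46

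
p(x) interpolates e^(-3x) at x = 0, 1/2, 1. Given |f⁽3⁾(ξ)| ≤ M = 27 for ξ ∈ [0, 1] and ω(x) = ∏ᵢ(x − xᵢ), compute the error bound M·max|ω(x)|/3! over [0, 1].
sqrt(3)/8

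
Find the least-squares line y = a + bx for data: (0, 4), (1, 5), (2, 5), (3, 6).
a = 41/10, b = 3/5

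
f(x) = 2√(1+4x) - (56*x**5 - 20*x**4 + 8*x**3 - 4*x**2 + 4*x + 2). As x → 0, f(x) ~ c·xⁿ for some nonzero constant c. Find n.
6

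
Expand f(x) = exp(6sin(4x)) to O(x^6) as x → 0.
1 + 24*x + 288*x**2 + 2240*x**3 + 12288*x**4 + 239872*x**5/5 + O(x**6)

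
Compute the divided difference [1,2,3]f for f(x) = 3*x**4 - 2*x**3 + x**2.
64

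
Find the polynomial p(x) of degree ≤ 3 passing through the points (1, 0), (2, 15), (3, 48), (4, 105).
x**3 + 3*x**2 - x - 3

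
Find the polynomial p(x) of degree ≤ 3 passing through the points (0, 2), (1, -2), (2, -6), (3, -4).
x**3 - 3*x**2 - 2*x + 2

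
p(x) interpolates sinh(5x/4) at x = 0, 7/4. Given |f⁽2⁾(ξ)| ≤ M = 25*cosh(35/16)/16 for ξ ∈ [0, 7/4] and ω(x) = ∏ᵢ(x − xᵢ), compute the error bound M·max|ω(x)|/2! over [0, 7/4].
1225*cosh(35/16)/2048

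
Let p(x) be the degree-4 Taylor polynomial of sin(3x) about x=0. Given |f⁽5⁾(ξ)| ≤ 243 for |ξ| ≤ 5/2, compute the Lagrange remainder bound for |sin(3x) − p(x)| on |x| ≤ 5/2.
50625/256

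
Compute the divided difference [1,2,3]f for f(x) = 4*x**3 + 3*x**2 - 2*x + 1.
27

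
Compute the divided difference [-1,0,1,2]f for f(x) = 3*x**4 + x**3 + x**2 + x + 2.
7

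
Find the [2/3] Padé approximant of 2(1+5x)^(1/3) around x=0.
(175*x**2/9 + 40*x/3 + 2)/(-125*x**3/162 + 25*x**2/6 + 5*x + 1)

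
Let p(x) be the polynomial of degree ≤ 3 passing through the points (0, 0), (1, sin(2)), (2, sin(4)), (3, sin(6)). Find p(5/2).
15*sin(4)/16 - 5*sin(2)/16 + 5*sin(6)/16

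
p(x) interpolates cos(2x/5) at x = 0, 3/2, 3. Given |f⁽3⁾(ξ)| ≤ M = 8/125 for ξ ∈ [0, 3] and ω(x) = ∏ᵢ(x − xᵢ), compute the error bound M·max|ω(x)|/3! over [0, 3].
sqrt(3)/125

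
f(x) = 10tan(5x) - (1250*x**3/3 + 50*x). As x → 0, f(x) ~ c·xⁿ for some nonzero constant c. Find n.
5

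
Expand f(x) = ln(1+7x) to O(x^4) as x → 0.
7*x - 49*x**2/2 + 343*x**3/3 + O(x**4)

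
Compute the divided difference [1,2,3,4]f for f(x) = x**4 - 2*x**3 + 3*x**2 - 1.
8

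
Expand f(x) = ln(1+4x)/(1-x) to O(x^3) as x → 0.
4*x - 4*x**2 + O(x**3)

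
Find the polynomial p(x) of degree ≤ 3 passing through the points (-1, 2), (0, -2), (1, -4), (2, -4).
x**2 - 3*x - 2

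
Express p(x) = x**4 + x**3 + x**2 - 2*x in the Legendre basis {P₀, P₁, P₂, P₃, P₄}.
(8/15)P₀ + (-7/5)P₁ + (26/21)P₂ + (2/5)P₃ + (8/35)P₄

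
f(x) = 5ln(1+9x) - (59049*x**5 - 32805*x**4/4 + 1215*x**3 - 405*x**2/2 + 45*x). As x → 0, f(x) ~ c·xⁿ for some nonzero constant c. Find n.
6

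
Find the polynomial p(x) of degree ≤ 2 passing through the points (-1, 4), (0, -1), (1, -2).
2*x**2 - 3*x - 1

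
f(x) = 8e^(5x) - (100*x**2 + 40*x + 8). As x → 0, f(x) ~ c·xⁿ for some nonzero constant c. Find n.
3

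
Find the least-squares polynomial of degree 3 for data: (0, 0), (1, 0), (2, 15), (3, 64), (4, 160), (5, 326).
-5/63 + (-41/27)x + (-151/126)x² + (157/54)x³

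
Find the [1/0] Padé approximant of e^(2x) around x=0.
2*x + 1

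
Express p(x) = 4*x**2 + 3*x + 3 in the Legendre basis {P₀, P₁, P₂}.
(13/3)P₀ + (3)P₁ + (8/3)P₂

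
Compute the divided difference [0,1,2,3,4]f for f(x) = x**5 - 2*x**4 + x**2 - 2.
8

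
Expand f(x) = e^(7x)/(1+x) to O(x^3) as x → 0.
1 + 6*x + 37*x**2/2 + O(x**3)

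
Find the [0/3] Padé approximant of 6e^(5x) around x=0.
6/(-125*x**3/6 + 25*x**2/2 - 5*x + 1)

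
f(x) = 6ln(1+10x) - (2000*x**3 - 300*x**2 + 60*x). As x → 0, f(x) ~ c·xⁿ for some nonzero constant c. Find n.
4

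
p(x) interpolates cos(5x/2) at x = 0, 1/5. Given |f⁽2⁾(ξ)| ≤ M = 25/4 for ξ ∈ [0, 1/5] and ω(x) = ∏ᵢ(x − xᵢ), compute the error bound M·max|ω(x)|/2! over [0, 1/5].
1/32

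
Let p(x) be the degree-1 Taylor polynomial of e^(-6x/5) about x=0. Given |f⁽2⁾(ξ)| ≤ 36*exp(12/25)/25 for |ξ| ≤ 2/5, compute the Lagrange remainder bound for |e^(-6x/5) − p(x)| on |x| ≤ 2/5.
72*exp(12/25)/625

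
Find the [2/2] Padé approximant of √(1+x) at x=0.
(5*x**2/16 + 5*x/4 + 1)/(x**2/16 + 3*x/4 + 1)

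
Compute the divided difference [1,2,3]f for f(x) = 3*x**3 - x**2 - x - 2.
17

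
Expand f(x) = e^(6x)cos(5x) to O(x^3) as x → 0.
1 + 6*x + 11*x**2/2 + O(x**3)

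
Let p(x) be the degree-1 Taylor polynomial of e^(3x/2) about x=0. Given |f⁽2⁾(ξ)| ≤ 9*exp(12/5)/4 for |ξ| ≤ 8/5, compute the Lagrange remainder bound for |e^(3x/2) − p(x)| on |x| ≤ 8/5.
72*exp(12/5)/25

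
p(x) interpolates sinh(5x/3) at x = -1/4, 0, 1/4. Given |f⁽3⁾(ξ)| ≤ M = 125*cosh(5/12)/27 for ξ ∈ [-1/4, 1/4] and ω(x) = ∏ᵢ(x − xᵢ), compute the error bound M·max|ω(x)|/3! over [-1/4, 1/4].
125*sqrt(3)*cosh(5/12)/46656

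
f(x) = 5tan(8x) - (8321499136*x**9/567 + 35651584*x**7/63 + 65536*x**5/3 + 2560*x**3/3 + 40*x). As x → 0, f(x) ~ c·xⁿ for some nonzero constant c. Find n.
11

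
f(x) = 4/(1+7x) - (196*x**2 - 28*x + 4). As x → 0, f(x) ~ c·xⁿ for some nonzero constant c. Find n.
3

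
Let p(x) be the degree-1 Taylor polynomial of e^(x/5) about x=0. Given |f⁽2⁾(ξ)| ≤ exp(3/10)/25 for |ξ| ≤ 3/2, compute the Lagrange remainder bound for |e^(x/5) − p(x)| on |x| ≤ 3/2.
9*exp(3/10)/200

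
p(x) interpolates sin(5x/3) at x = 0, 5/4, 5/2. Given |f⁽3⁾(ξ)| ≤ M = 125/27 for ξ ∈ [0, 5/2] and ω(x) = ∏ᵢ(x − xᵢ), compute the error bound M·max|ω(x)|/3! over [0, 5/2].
15625*sqrt(3)/46656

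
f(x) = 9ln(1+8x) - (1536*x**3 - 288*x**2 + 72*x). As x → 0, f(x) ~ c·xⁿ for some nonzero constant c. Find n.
4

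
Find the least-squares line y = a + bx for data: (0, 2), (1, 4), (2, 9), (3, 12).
a = 3/2, b = 7/2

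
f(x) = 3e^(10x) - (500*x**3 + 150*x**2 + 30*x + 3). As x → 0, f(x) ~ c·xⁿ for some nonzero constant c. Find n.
4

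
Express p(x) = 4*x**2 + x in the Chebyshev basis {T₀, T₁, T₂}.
(2)T₀ + T₁ + (2)T₂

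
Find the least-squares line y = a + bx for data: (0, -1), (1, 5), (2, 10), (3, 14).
a = -1/2, b = 5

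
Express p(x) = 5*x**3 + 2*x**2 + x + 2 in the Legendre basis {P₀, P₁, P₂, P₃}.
(8/3)P₀ + (4)P₁ + (4/3)P₂ + (2)P₃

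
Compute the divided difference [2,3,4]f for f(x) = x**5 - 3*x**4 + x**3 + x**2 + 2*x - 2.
130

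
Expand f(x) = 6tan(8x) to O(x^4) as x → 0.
48*x + 1024*x**3 + O(x**4)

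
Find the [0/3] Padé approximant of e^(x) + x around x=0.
1/(-37*x**3/6 + 7*x**2/2 - 2*x + 1)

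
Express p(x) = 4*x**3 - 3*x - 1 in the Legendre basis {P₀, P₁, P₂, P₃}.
-P₀ + (-3/5)P₁ + (8/5)P₃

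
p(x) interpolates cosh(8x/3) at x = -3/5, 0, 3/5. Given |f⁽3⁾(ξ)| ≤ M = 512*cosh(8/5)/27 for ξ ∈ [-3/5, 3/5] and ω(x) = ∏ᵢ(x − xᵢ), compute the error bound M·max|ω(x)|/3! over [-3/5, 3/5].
512*sqrt(3)*cosh(8/5)/3375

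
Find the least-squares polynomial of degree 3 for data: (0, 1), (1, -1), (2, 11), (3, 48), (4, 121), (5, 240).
65/63 + (-2141/378)x + (443/252)x² + (193/108)x³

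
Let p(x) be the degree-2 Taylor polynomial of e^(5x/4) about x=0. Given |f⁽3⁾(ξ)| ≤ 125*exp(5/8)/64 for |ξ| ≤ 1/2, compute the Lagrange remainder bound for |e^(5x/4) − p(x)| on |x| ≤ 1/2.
125*exp(5/8)/3072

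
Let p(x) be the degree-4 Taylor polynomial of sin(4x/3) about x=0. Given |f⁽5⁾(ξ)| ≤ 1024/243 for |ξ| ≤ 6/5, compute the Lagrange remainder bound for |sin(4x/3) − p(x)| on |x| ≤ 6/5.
4096/46875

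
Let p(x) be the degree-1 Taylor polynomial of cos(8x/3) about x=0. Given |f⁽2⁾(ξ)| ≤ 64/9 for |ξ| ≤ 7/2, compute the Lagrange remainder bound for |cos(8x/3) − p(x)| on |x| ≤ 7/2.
392/9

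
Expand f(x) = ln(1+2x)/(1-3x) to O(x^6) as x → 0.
2*x + 4*x**2 + 44*x**3/3 + 40*x**4 + 632*x**5/5 + O(x**6)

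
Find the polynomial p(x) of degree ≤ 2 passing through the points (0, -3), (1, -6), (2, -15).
-3*x**2 - 3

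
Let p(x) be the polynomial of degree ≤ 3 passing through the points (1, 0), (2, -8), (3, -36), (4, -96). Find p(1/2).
1/4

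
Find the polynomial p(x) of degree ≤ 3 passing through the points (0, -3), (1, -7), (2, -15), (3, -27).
-2*x**2 - 2*x - 3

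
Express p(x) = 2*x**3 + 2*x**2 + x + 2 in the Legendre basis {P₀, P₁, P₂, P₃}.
(8/3)P₀ + (11/5)P₁ + (4/3)P₂ + (4/5)P₃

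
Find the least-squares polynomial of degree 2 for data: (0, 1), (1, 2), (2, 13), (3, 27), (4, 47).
16/35 + (-1/70)x + (41/14)x²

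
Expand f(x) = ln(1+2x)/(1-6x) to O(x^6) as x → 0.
2*x + 10*x**2 + 188*x**3/3 + 372*x**4 + 11192*x**5/5 + O(x**6)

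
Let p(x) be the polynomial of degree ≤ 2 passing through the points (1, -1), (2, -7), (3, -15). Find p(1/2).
5/4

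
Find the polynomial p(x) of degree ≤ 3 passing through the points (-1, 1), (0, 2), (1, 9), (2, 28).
x**3 + 3*x**2 + 3*x + 2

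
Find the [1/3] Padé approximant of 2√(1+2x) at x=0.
(7*x/2 + 2)/(x**3/8 - x**2/4 + 3*x/4 + 1)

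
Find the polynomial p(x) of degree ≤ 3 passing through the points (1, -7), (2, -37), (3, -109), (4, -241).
-3*x**3 - 3*x**2 - 1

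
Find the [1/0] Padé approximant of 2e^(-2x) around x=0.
2 - 4*x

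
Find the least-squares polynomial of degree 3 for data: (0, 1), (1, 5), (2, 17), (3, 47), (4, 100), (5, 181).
151/126 + (215/756)x + (229/126)x² + (115/108)x³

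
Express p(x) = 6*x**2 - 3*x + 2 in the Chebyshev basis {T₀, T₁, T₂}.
(5)T₀ + (-3)T₁ + (3)T₂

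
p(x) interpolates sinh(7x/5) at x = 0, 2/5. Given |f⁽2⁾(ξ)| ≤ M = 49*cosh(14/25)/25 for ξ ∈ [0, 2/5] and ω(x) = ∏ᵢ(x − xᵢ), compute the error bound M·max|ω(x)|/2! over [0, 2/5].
49*cosh(14/25)/1250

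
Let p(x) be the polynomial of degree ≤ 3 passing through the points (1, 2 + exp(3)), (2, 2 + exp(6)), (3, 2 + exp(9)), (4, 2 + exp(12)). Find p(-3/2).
-105*exp(12)/16 - 495*exp(6)/16 + 2 + 231*exp(3)/16 + 385*exp(9)/16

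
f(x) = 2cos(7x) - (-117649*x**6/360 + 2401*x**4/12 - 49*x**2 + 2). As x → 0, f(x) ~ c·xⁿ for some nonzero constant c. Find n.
8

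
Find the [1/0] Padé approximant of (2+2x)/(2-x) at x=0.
3*x/2 + 1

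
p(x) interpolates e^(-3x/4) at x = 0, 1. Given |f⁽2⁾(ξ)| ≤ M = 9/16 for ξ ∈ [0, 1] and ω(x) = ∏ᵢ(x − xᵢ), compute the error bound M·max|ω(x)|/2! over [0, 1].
9/128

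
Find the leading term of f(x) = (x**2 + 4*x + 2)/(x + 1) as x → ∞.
x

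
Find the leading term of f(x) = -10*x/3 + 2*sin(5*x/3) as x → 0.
-125*x**3/81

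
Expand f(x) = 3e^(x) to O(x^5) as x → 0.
3 + 3*x + 3*x**2/2 + x**3/2 + x**4/8 + O(x**5)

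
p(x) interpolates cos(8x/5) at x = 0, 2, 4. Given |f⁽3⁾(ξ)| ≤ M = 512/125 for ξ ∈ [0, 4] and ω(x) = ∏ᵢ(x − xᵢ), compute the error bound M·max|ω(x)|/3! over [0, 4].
4096*sqrt(3)/3375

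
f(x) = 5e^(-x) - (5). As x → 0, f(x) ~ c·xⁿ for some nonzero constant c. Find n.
1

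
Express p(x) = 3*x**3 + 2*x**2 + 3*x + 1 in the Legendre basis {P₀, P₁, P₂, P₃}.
(5/3)P₀ + (24/5)P₁ + (4/3)P₂ + (6/5)P₃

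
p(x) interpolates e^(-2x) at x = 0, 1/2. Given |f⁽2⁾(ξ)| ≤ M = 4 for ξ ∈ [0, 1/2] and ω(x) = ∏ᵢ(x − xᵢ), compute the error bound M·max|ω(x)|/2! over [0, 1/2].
1/8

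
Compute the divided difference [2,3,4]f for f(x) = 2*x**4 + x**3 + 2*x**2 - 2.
121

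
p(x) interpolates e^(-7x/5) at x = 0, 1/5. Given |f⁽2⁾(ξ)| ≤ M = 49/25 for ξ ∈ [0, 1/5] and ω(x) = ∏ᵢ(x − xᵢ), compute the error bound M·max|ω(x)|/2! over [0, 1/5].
49/5000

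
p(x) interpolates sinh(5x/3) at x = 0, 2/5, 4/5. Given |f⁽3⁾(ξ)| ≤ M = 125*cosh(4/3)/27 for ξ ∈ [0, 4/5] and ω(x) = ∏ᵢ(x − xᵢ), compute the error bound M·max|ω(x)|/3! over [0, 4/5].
8*sqrt(3)*cosh(4/3)/729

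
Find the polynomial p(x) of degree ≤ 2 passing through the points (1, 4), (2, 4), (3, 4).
4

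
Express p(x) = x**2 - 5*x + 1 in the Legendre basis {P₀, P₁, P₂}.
(4/3)P₀ + (-5)P₁ + (2/3)P₂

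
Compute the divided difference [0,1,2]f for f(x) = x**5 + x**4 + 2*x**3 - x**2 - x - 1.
27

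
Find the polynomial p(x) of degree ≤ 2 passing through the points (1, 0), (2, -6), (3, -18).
-3*x**2 + 3*x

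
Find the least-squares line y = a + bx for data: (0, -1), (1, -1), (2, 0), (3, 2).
a = -3/2, b = 1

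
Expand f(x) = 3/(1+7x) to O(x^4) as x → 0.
3 - 21*x + 147*x**2 - 1029*x**3 + O(x**4)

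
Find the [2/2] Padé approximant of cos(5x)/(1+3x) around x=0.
(-425*x**2/84 - 25*x/14 + 1)/(25*x**2/12 + 17*x/14 + 1)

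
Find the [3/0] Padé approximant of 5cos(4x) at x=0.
5 - 40*x**2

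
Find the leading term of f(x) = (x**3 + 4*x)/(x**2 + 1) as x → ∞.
x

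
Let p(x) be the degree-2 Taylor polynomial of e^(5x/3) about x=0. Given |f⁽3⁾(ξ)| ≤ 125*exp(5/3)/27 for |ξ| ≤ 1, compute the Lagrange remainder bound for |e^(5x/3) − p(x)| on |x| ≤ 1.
125*exp(5/3)/162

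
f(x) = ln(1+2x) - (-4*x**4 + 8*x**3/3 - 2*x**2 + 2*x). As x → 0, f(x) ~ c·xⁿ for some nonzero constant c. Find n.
5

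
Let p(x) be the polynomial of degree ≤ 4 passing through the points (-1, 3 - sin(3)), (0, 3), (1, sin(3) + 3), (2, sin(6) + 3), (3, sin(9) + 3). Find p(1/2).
3*sin(9)/128 - 5*sin(6)/32 + 95*sin(3)/128 + 3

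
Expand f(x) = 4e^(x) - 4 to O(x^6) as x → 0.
4*x + 2*x**2 + 2*x**3/3 + x**4/6 + x**5/30 + O(x**6)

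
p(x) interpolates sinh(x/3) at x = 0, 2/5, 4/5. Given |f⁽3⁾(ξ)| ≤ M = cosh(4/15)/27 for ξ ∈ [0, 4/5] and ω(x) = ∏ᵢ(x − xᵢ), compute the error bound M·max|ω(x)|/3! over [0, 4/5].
8*sqrt(3)*cosh(4/15)/91125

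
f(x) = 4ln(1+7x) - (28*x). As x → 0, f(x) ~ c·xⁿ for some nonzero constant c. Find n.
2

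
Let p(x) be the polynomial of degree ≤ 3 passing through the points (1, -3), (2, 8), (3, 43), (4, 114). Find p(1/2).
-13/4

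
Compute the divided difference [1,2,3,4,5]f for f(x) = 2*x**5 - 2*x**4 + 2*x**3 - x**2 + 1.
28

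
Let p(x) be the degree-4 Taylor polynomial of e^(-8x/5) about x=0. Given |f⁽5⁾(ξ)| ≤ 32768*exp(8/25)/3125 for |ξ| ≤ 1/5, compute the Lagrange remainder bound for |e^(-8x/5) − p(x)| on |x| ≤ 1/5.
4096*exp(8/25)/146484375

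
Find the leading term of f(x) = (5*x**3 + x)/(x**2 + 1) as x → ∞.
5*x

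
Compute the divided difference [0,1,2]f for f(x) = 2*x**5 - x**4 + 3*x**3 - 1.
32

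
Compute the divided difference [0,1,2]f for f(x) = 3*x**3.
9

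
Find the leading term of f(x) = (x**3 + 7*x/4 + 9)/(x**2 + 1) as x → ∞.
x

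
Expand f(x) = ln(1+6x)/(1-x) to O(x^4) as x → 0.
6*x - 12*x**2 + 60*x**3 + O(x**4)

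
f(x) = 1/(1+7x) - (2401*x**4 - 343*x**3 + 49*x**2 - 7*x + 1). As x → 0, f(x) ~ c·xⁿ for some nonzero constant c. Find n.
5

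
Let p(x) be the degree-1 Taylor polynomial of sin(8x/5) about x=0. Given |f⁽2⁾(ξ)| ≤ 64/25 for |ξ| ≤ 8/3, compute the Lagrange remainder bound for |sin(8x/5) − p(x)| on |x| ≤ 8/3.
2048/225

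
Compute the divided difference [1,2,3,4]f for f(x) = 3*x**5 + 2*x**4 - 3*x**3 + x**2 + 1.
212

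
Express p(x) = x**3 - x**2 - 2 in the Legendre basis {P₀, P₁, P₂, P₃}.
(-7/3)P₀ + (3/5)P₁ + (-2/3)P₂ + (2/5)P₃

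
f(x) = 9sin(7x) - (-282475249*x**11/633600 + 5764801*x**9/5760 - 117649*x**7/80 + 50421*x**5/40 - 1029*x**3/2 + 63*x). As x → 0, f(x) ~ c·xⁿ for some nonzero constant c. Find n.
13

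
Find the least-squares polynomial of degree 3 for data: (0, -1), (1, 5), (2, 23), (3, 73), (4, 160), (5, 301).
-11/14 + (125/84)x + (19/14)x² + (25/12)x³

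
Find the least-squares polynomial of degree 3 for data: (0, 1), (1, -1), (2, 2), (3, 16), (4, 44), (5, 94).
121/126 + (-289/108)x + (-25/252)x² + (47/54)x³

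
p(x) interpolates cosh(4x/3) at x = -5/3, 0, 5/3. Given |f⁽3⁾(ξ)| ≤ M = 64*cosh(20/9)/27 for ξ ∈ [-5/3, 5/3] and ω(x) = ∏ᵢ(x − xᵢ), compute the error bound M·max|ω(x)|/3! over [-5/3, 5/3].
8000*sqrt(3)*cosh(20/9)/19683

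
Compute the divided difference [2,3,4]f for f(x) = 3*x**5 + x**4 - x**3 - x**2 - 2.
900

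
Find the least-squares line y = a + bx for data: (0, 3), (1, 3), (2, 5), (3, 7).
a = 12/5, b = 7/5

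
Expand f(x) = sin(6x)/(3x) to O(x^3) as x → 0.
2 - 12*x**2 + O(x**3)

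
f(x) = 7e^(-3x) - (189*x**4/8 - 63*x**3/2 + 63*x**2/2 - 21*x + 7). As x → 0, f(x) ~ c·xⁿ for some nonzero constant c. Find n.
5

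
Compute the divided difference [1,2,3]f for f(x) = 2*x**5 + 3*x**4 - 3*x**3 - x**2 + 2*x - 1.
236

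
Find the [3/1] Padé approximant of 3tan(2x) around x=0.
8*x**3 + 6*x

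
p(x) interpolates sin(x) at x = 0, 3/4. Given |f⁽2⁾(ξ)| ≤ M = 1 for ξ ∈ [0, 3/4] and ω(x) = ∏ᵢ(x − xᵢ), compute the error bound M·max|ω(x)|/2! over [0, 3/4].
9/128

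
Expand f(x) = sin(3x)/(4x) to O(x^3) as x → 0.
3/4 - 9*x**2/8 + O(x**3)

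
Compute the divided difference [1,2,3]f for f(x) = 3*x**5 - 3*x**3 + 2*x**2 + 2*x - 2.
254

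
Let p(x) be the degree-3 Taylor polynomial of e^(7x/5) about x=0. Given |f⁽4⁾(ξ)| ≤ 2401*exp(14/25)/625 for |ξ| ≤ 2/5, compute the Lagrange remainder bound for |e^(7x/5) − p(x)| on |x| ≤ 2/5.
4802*exp(14/25)/1171875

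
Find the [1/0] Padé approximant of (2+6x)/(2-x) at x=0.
7*x/2 + 1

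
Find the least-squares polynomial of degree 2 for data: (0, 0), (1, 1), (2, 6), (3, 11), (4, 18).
-2/7 + (41/35)x + (6/7)x²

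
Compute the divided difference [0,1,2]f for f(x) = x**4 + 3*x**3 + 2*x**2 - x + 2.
18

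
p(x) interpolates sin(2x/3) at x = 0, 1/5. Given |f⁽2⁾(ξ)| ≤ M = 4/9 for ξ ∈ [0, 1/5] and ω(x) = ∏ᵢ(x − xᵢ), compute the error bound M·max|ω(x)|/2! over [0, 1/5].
1/450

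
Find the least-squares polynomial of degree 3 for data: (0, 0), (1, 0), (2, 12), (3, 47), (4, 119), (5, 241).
-11/126 + (-631/756)x + (-235/252)x² + (58/27)x³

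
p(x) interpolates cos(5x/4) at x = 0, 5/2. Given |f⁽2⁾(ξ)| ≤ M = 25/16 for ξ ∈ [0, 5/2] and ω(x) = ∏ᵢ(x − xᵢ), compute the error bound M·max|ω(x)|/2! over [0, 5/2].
625/512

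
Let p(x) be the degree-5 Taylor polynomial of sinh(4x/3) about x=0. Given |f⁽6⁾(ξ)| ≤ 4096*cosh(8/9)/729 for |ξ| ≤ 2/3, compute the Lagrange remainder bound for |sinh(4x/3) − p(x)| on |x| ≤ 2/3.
16384*cosh(8/9)/23914845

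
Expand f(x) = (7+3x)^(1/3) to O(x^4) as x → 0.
7**(1/3) + 7**(1/3)*x/7 - 7**(1/3)*x**2/49 + 5*7**(1/3)*x**3/1029 + O(x**4)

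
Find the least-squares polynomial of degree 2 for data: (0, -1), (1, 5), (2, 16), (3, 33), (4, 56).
-31/35 + (97/35)x + (20/7)x²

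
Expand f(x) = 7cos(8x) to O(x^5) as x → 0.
7 - 224*x**2 + 3584*x**4/3 + O(x**5)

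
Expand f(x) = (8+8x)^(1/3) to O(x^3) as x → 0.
2 + 2*x/3 - 2*x**2/9 + O(x**3)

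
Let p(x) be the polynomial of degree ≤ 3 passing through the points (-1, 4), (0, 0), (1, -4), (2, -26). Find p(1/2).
-7/8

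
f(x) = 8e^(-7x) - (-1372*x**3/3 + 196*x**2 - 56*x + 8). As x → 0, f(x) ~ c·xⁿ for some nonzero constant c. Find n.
4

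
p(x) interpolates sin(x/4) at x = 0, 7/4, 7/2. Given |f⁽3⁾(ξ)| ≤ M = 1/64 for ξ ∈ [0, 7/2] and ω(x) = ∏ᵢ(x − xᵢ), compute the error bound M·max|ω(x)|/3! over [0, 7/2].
343*sqrt(3)/110592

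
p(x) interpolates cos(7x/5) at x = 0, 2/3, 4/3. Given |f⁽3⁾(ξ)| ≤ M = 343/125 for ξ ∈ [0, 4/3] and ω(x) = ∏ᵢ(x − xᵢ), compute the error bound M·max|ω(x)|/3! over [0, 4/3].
2744*sqrt(3)/91125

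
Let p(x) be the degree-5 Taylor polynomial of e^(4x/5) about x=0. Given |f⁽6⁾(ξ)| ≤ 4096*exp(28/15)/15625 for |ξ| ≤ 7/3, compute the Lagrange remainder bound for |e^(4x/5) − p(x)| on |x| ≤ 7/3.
30118144*exp(28/15)/512578125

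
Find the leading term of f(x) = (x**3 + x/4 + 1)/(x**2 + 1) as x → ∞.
x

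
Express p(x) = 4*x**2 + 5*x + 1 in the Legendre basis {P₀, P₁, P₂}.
(7/3)P₀ + (5)P₁ + (8/3)P₂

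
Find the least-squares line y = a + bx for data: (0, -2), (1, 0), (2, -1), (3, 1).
a = -17/10, b = 4/5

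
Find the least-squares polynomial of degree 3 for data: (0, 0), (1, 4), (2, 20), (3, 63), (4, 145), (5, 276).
23/126 + (55/108)x + (89/126)x² + (221/108)x³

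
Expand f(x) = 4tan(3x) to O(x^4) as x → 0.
12*x + 36*x**3 + O(x**4)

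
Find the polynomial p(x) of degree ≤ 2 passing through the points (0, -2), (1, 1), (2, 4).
3*x - 2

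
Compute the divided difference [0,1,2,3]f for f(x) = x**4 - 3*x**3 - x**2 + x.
3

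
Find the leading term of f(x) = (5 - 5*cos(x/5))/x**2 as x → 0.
1/10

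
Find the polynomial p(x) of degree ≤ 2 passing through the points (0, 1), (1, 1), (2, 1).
1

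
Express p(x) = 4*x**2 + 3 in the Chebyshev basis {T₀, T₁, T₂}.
(5)T₀ + (2)T₂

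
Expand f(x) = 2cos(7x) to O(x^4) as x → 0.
2 - 49*x**2 + O(x**4)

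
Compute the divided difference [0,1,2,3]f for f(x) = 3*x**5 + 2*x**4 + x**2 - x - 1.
87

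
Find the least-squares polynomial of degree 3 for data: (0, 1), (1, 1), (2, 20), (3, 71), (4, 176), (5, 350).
109/126 + (-1507/756)x + (-67/252)x² + (79/27)x³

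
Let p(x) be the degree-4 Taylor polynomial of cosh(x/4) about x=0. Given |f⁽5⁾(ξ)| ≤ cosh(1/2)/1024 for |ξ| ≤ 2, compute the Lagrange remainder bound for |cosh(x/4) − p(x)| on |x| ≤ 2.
cosh(1/2)/3840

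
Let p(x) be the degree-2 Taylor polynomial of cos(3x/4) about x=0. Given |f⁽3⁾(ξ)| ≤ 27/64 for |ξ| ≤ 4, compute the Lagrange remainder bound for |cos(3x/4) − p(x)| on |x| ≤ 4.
9/2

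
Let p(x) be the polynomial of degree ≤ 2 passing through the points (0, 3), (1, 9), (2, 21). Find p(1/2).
21/4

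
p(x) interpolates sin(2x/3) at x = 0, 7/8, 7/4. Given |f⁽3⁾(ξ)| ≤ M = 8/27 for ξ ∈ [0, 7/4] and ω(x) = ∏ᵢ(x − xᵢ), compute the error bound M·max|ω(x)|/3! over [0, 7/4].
343*sqrt(3)/46656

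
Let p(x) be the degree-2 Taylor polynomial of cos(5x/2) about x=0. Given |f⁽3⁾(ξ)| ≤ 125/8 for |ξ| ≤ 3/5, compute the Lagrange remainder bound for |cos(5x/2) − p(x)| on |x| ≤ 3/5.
9/16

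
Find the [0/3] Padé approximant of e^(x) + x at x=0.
1/(-37*x**3/6 + 7*x**2/2 - 2*x + 1)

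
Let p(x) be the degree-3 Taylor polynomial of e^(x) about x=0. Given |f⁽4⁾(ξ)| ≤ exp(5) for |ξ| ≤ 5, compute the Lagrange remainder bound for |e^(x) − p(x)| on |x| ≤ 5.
625*exp(5)/24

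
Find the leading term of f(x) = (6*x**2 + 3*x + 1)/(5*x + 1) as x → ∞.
6*x/5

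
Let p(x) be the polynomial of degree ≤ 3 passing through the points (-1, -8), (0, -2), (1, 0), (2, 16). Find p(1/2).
-13/8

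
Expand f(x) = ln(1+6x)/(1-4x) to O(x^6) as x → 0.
6*x + 6*x**2 + 96*x**3 + 60*x**4 + 8976*x**5/5 + O(x**6)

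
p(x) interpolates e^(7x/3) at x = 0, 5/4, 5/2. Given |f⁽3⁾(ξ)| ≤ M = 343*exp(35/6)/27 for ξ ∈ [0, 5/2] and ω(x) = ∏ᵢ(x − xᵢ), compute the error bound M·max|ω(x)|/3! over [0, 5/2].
42875*sqrt(3)*exp(35/6)/46656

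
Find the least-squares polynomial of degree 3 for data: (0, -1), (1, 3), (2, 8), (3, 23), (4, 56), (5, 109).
-97/126 + (2953/756)x + (-17/9)x² + (119/108)x³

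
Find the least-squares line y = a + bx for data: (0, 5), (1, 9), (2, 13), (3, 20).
a = 22/5, b = 49/10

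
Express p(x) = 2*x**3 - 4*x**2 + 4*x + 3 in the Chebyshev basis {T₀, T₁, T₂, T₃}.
T₀ + (11/2)T₁ + (-2)T₂ + (1/2)T₃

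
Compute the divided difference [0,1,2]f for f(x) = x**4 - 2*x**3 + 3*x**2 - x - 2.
4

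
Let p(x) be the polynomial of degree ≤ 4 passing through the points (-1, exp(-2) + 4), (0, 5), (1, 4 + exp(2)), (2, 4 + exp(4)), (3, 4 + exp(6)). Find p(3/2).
(3 + (-5*exp(6) + 492 + 90*exp(2) + 60*exp(4))*exp(2))*exp(-2)/128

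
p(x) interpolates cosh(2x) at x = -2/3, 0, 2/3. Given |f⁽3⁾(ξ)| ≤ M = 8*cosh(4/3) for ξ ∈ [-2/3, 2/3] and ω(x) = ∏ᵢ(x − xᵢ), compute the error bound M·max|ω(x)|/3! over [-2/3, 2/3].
64*sqrt(3)*cosh(4/3)/729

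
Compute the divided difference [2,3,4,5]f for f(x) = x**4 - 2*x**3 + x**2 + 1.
12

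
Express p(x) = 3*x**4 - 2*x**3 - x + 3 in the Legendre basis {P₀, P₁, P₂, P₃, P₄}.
(18/5)P₀ + (-11/5)P₁ + (12/7)P₂ + (-4/5)P₃ + (24/35)P₄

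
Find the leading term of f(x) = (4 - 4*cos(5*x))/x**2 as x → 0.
50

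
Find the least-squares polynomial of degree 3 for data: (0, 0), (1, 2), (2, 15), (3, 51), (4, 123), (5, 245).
-1/14 + (121/84)x + (-37/28)x² + (13/6)x³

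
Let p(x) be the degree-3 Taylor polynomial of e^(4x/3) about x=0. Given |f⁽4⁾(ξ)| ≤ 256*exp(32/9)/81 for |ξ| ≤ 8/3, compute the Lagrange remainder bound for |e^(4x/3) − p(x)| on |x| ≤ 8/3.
131072*exp(32/9)/19683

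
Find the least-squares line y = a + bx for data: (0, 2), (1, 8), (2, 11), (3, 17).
a = 23/10, b = 24/5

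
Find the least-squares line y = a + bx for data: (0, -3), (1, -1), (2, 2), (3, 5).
a = -33/10, b = 27/10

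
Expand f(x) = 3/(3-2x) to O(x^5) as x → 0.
1 + 2*x/3 + 4*x**2/9 + 8*x**3/27 + 16*x**4/81 + O(x**5)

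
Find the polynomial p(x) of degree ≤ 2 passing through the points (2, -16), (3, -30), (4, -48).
-2*x**2 - 4*x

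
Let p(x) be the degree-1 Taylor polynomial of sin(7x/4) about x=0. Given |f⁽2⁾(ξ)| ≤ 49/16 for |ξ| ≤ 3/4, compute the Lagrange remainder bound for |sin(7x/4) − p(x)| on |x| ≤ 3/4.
441/512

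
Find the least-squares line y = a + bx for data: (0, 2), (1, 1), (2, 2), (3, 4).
a = 6/5, b = 7/10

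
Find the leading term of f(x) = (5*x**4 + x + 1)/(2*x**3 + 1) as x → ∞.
5*x/2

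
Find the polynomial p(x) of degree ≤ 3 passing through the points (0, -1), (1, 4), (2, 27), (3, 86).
3*x**3 + 2*x - 1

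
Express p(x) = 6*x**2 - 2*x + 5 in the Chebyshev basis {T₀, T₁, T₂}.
(8)T₀ + (-2)T₁ + (3)T₂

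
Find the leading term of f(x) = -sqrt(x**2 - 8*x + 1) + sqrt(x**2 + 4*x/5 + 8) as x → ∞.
22/5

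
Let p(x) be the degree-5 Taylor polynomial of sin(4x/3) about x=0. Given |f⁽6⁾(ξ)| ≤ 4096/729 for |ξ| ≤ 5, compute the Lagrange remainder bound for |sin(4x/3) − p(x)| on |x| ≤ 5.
800000/6561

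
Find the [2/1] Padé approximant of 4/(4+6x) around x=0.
1/(3*x/2 + 1)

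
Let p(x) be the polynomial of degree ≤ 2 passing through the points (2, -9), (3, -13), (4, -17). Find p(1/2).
-3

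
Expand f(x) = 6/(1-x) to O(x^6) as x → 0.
6 + 6*x + 6*x**2 + 6*x**3 + 6*x**4 + 6*x**5 + O(x**6)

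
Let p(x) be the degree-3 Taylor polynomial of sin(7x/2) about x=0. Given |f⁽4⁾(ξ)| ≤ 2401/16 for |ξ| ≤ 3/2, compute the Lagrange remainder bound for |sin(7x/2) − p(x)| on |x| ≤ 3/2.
64827/2048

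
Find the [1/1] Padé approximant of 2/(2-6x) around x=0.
1/(1 - 3*x)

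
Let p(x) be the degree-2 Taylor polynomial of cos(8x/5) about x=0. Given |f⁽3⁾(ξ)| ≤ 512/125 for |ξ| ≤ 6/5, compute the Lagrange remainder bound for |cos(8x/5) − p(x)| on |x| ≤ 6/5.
18432/15625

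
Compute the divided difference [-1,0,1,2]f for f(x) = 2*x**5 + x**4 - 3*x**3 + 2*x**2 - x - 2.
9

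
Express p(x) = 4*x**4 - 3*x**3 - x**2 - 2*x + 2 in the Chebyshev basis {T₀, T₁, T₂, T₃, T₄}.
(3)T₀ + (-17/4)T₁ + (3/2)T₂ + (-3/4)T₃ + (1/2)T₄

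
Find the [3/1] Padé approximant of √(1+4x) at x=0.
(-x**3 + 3*x**2 + 9*x/2 + 1)/(5*x/2 + 1)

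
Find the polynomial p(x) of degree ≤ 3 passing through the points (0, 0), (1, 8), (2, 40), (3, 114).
3*x**3 + 3*x**2 + 2*x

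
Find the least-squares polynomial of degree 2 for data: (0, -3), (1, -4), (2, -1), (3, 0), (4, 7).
-3 + (-8/5)x + x²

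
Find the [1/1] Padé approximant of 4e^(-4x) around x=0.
(4 - 8*x)/(2*x + 1)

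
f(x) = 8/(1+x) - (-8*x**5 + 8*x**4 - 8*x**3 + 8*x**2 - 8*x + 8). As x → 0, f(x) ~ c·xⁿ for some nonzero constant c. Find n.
6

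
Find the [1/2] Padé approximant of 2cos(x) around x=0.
2/(x**2/2 + 1)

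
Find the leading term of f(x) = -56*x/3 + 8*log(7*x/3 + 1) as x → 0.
-196*x**2/9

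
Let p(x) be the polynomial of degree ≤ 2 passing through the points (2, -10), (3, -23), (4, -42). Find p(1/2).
-7/4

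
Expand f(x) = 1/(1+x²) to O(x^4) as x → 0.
1 - x**2 + O(x**4)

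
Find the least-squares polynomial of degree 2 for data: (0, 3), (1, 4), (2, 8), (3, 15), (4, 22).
96/35 + (43/70)x + (15/14)x²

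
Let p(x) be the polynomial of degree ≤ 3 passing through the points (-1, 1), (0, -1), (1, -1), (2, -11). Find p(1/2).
-1/2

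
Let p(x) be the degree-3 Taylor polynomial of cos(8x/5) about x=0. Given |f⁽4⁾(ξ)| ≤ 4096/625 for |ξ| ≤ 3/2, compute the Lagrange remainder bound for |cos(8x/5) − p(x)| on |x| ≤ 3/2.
864/625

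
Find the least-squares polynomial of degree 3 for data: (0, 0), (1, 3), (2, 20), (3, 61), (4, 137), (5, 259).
-5/126 + (-43/756)x + (181/126)x² + (193/108)x³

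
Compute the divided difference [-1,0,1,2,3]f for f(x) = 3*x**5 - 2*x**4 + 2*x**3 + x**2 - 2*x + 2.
13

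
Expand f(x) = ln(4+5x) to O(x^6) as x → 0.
log(4) + 5*x/4 - 25*x**2/32 + 125*x**3/192 - 625*x**4/1024 + 625*x**5/1024 + O(x**6)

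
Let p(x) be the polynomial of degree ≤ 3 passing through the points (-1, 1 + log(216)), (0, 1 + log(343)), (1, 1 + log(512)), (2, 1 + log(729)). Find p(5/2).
1 + log(182284263*2**(3/8)*3**(3/16)*7**(15/16)/2097152)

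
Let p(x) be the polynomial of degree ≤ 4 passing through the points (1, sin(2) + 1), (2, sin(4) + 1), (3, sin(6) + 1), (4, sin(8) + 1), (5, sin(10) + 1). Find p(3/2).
35*sin(4)/32 - 5*sin(10)/128 - 35*sin(6)/64 + 7*sin(8)/32 + 35*sin(2)/128 + 1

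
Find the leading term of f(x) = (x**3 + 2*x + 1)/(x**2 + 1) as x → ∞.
x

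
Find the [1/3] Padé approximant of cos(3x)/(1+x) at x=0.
(1 - 15*x/4)/(-99*x**3/8 + 3*x**2/4 - 11*x/4 + 1)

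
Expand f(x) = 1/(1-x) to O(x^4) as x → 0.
1 + x + x**2 + x**3 + O(x**4)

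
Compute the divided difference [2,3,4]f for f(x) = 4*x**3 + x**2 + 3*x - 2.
37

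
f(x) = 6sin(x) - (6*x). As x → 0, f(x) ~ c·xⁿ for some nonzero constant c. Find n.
3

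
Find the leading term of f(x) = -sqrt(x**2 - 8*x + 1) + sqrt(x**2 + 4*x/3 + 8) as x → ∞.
14/3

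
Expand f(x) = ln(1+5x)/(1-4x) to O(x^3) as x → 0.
5*x + 15*x**2/2 + O(x**3)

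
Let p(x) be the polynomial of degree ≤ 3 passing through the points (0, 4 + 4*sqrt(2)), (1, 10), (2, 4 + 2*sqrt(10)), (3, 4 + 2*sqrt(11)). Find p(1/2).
-5*sqrt(10)/8 + sqrt(11)/8 + 5*sqrt(2)/4 + 77/8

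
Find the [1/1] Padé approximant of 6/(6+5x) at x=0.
1/(5*x/6 + 1)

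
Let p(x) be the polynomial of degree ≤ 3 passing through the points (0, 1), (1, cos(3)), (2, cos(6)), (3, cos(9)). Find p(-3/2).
-35*cos(9)/16 + 105/16 + 135*cos(6)/16 - 189*cos(3)/16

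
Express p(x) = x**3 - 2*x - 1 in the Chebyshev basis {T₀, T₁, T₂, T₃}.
-T₀ + (-5/4)T₁ + (1/4)T₃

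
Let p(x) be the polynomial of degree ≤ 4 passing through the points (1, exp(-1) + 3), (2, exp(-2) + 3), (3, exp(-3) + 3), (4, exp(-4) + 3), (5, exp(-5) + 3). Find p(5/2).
(-5*exp(4) - 20*e + 3 + 90*exp(2) + 60*exp(3) + 384*exp(5))*exp(-5)/128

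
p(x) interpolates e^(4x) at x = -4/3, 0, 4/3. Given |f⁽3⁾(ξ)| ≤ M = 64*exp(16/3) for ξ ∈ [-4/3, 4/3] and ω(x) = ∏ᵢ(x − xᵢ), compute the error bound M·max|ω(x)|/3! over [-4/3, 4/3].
4096*sqrt(3)*exp(16/3)/729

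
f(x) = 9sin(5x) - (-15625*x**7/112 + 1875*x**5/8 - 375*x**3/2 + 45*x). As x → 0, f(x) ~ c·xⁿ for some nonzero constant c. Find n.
9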